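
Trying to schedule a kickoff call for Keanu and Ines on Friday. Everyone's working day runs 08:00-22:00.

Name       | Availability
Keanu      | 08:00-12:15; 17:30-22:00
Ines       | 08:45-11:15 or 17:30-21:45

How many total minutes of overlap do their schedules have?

Keanu ∩ Ines: 08:45-11:15, 17:30-21:45.
Summing the common windows: 150 + 255 = 405 minutes.

405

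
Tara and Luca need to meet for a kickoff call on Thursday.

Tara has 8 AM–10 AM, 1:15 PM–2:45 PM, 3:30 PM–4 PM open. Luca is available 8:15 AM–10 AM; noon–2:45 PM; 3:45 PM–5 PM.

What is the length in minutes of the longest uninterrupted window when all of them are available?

Tara ∩ Luca: 08:15-10:00, 13:15-14:45, 15:45-16:00.
The longest is 08:15-10:00 at 105 minutes.

105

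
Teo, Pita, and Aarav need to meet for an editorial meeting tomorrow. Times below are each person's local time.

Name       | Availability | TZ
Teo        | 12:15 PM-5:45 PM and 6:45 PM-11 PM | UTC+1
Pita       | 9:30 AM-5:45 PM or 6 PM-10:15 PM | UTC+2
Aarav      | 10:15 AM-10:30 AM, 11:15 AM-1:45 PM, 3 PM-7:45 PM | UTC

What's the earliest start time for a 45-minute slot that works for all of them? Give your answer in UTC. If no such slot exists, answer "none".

Teo in UTC: 11:15-16:45, 17:45-22:00 (subtract 1h to convert from UTC+1).
Pita in UTC: 07:30-15:45, 16:00-20:15 (subtract 2h to convert from UTC+2).
Aarav in UTC: 10:15-10:30, 11:15-13:45, 15:00-19:45.
Teo ∩ Pita: 11:15-15:45, 16:00-16:45, 17:45-20:15.
Teo ∩ Pita ∩ Aarav: 11:15-13:45, 15:00-15:45, 16:00-16:45, 17:45-19:45.
The first common window of at least 45 minutes is 11:15-13:45, so the earliest start is 11:15.

11:15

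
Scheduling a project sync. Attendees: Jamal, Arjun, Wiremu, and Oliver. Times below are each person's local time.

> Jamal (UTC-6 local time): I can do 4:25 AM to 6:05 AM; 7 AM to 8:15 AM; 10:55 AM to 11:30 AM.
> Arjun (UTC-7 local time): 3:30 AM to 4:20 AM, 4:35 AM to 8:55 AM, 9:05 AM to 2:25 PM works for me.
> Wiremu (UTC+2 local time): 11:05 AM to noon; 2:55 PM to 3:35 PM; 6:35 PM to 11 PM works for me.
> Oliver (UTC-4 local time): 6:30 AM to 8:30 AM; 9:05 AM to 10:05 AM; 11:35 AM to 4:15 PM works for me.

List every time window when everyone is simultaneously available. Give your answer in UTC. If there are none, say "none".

Jamal in UTC: 10:25-12:05, 13:00-14:15, 16:55-17:30 (add 6h to convert from UTC-6).
Arjun in UTC: 10:30-11:20, 11:35-15:55, 16:05-21:25 (add 7h to convert from UTC-7).
Wiremu in UTC: 09:05-10:00, 12:55-13:35, 16:35-21:00 (subtract 2h to convert from UTC+2).
Oliver in UTC: 10:30-12:30, 13:05-14:05, 15:35-20:15 (add 4h to convert from UTC-4).
Jamal ∩ Arjun: 10:30-11:20, 11:35-12:05, 13:00-14:15, 16:55-17:30.
Jamal ∩ Arjun ∩ Wiremu: 13:00-13:35, 16:55-17:30.
Jamal ∩ Arjun ∩ Wiremu ∩ Oliver: 13:05-13:35, 16:55-17:30.
Those are the intersection windows.

13:05-13:35, 16:55-17:30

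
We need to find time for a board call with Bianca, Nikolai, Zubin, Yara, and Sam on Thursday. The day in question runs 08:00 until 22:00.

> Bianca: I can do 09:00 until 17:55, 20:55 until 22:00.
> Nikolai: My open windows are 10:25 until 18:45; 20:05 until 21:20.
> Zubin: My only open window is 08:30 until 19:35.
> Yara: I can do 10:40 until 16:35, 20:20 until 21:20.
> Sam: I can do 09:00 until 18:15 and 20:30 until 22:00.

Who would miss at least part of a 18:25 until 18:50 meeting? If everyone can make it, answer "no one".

Bianca, Nikolai, Sam, Yara

Bianca: not fully free for 18:25-18:50. Nikolai: not fully free for 18:25-18:50. Zubin: free for 18:25-18:50. Yara: not fully free for 18:25-18:50. Sam: not fully free for 18:25-18:50.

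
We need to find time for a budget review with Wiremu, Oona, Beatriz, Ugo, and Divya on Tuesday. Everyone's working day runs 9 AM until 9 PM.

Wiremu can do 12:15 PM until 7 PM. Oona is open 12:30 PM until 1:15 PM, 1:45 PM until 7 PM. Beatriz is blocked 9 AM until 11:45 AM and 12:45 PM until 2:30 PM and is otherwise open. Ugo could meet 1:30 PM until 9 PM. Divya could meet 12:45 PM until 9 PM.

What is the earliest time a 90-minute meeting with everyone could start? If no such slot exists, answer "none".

Wiremu free: 12:15-19:00.
Oona free: 12:30-13:15, 13:45-19:00.
Beatriz free: 11:45-12:45, 14:30-21:00 (invert busy blocks within the working day).
Ugo free: 13:30-21:00.
Divya free: 12:45-21:00.
Wiremu ∩ Oona: 12:30-13:15, 13:45-19:00.
Wiremu ∩ Oona ∩ Beatriz: 12:30-12:45, 14:30-19:00.
Wiremu ∩ Oona ∩ Beatriz ∩ Ugo: 14:30-19:00.
Wiremu ∩ Oona ∩ Beatriz ∩ Ugo ∩ Divya: 14:30-19:00.
The first common window of at least 90 minutes is 14:30-19:00, so the earliest start is 14:30.

14:30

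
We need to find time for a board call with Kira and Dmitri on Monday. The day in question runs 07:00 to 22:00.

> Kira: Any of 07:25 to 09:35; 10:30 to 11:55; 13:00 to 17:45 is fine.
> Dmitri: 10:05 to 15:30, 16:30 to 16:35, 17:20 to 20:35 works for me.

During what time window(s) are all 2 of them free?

10:30-11:55, 13:00-15:30, 16:30-16:35, 17:20-17:45

Kira ∩ Dmitri: 10:30-11:55, 13:00-15:30, 16:30-16:35, 17:20-17:45.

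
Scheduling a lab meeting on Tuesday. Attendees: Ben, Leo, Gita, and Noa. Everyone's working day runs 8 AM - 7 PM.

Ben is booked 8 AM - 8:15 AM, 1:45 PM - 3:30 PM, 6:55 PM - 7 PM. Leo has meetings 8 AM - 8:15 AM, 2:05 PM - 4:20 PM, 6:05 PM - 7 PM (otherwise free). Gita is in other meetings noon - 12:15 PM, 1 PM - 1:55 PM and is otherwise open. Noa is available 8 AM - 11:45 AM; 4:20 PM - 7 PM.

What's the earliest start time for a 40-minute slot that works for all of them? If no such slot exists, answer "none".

08:15

Ben free: 08:15-13:45, 15:30-18:55 (invert busy blocks within the working day).
Leo free: 08:15-14:05, 16:20-18:05 (invert busy blocks within the working day).
Gita free: 08:00-12:00, 12:15-13:00, 13:55-19:00 (invert busy blocks within the working day).
Noa free: 08:00-11:45, 16:20-19:00.
Ben ∩ Leo: 08:15-13:45, 16:20-18:05.
Ben ∩ Leo ∩ Gita: 08:15-12:00, 12:15-13:00, 16:20-18:05.
Ben ∩ Leo ∩ Gita ∩ Noa: 08:15-11:45, 16:20-18:05.
The first common window of at least 40 minutes is 08:15-11:45, so the earliest start is 08:15.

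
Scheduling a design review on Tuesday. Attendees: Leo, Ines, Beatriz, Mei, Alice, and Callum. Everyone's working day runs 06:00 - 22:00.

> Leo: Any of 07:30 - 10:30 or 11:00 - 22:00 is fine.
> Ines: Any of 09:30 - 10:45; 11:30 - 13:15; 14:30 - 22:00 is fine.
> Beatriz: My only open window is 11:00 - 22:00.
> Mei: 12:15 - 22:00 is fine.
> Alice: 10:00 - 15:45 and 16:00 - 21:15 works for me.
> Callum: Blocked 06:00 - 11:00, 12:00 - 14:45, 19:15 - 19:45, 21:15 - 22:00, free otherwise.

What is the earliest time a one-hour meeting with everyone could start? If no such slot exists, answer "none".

14:45

Leo free: 07:30-10:30, 11:00-22:00.
Ines free: 09:30-10:45, 11:30-13:15, 14:30-22:00.
Beatriz free: 11:00-22:00.
Mei free: 12:15-22:00.
Alice free: 10:00-15:45, 16:00-21:15.
Callum free: 11:00-12:00, 14:45-19:15, 19:45-21:15 (invert busy blocks within the working day).
Leo ∩ Ines: 09:30-10:30, 11:30-13:15, 14:30-22:00.
Leo ∩ Ines ∩ Beatriz: 11:30-13:15, 14:30-22:00.
Leo ∩ Ines ∩ Beatriz ∩ Mei: 12:15-13:15, 14:30-22:00.
Leo ∩ Ines ∩ Beatriz ∩ Mei ∩ Alice: 12:15-13:15, 14:30-15:45, 16:00-21:15.
Leo ∩ Ines ∩ Beatriz ∩ Mei ∩ Alice ∩ Callum: 14:45-15:45, 16:00-19:15, 19:45-21:15.
The first common window of at least 60 minutes is 14:45-15:45, so the earliest start is 14:45.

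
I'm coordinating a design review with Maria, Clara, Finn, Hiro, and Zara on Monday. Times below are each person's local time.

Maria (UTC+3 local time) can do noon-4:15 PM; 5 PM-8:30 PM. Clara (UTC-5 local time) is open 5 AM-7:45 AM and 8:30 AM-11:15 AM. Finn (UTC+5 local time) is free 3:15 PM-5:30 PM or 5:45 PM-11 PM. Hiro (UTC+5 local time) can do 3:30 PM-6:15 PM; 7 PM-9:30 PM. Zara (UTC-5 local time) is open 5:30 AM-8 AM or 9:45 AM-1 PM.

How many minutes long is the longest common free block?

Maria in UTC: 09:00-13:15, 14:00-17:30 (subtract 3h to convert from UTC+3).
Clara in UTC: 10:00-12:45, 13:30-16:15 (add 5h to convert from UTC-5).
Finn in UTC: 10:15-12:30, 12:45-18:00 (subtract 5h to convert from UTC+5).
Hiro in UTC: 10:30-13:15, 14:00-16:30 (subtract 5h to convert from UTC+5).
Zara in UTC: 10:30-13:00, 14:45-18:00 (add 5h to convert from UTC-5).
Maria ∩ Clara: 10:00-12:45, 14:00-16:15.
Maria ∩ Clara ∩ Finn: 10:15-12:30, 14:00-16:15.
Maria ∩ Clara ∩ Finn ∩ Hiro: 10:30-12:30, 14:00-16:15.
Maria ∩ Clara ∩ Finn ∩ Hiro ∩ Zara: 10:30-12:30, 14:45-16:15.
The longest is 10:30-12:30 at 120 minutes.

120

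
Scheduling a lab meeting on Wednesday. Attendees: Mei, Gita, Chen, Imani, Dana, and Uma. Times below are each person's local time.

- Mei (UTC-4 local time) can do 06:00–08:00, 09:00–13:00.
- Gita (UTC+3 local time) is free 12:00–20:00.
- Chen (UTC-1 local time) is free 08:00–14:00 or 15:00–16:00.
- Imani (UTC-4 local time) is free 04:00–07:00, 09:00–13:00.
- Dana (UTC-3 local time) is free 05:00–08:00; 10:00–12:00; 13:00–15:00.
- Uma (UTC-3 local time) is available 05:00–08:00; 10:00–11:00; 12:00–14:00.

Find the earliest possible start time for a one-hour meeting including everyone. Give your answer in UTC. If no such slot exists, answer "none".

Mei in UTC: 10:00-12:00, 13:00-17:00 (add 4h to convert from UTC-4).
Gita in UTC: 09:00-17:00 (subtract 3h to convert from UTC+3).
Chen in UTC: 09:00-15:00, 16:00-17:00 (add 1h to convert from UTC-1).
Imani in UTC: 08:00-11:00, 13:00-17:00 (add 4h to convert from UTC-4).
Dana in UTC: 08:00-11:00, 13:00-15:00, 16:00-18:00 (add 3h to convert from UTC-3).
Uma in UTC: 08:00-11:00, 13:00-14:00, 15:00-17:00 (add 3h to convert from UTC-3).
Mei ∩ Gita: 10:00-12:00, 13:00-17:00.
Mei ∩ Gita ∩ Chen: 10:00-12:00, 13:00-15:00, 16:00-17:00.
Mei ∩ Gita ∩ Chen ∩ Imani: 10:00-11:00, 13:00-15:00, 16:00-17:00.
Mei ∩ Gita ∩ Chen ∩ Imani ∩ Dana: 10:00-11:00, 13:00-15:00, 16:00-17:00.
Mei ∩ Gita ∩ Chen ∩ Imani ∩ Dana ∩ Uma: 10:00-11:00, 13:00-14:00, 16:00-17:00.
The first common window of at least 60 minutes is 10:00-11:00, so the earliest start is 10:00.

10:00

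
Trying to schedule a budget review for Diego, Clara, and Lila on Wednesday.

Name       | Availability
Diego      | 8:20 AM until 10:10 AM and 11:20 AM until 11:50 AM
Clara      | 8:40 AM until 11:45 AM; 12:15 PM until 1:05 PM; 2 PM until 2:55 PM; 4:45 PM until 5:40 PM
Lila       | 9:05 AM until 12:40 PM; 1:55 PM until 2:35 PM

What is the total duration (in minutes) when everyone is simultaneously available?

90

Diego ∩ Clara: 08:40-10:10, 11:20-11:45.
Diego ∩ Clara ∩ Lila: 09:05-10:10, 11:20-11:45.
Summing the common windows: 65 + 25 = 90 minutes.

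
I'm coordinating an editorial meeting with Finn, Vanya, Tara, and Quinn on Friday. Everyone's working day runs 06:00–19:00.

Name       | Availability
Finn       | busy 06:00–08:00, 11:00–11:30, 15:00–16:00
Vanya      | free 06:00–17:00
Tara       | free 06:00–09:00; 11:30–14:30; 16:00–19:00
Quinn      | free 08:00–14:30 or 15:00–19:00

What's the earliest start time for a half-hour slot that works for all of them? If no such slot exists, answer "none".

08:00

Finn free: 08:00-11:00, 11:30-15:00, 16:00-19:00 (invert busy blocks within the working day).
Vanya free: 06:00-17:00.
Tara free: 06:00-09:00, 11:30-14:30, 16:00-19:00.
Quinn free: 08:00-14:30, 15:00-19:00.
Finn ∩ Vanya: 08:00-11:00, 11:30-15:00, 16:00-17:00.
Finn ∩ Vanya ∩ Tara: 08:00-09:00, 11:30-14:30, 16:00-17:00.
Finn ∩ Vanya ∩ Tara ∩ Quinn: 08:00-09:00, 11:30-14:30, 16:00-17:00.
Those are the intersection windows.
The first common window of at least 30 minutes is 08:00-09:00, so the earliest start is 08:00.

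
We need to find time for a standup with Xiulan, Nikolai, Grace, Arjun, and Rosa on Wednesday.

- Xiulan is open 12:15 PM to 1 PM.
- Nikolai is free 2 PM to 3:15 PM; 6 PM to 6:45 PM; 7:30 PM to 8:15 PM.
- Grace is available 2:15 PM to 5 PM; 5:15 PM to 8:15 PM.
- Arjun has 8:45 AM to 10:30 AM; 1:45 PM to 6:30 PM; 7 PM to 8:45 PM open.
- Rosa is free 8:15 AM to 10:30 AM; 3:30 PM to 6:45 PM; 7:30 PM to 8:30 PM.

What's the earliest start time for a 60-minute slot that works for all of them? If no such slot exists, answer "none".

none

Xiulan ∩ Nikolai: ∅.
Xiulan ∩ Nikolai ∩ Grace: ∅.
Xiulan ∩ Nikolai ∩ Grace ∩ Arjun: ∅.
Xiulan ∩ Nikolai ∩ Grace ∩ Arjun ∩ Rosa: ∅.
There is no time when everyone is free.
No common window is at least 60 minutes long.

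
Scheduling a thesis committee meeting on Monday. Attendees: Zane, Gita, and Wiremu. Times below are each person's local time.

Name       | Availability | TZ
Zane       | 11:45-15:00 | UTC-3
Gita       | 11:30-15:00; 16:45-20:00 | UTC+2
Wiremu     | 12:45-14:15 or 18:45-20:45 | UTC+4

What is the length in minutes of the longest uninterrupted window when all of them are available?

Zane in UTC: 14:45-18:00 (add 3h to convert from UTC-3).
Gita in UTC: 09:30-13:00, 14:45-18:00 (subtract 2h to convert from UTC+2).
Wiremu in UTC: 08:45-10:15, 14:45-16:45 (subtract 4h to convert from UTC+4).
Zane ∩ Gita: 14:45-18:00.
Zane ∩ Gita ∩ Wiremu: 14:45-16:45.
Those are the intersection windows.
The longest is 14:45-16:45 at 120 minutes.

120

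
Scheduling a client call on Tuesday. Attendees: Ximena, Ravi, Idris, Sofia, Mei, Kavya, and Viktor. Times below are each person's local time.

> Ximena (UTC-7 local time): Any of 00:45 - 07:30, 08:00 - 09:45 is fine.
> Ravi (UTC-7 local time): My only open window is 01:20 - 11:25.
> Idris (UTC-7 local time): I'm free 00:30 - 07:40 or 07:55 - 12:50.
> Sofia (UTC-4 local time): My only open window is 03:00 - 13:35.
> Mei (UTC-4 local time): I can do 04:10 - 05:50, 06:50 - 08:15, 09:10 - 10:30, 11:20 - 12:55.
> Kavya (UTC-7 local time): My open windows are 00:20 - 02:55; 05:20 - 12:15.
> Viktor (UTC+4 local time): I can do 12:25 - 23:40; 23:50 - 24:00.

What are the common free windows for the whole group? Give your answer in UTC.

Ximena in UTC: 07:45-14:30, 15:00-16:45 (add 7h to convert from UTC-7).
Ravi in UTC: 08:20-18:25 (add 7h to convert from UTC-7).
Idris in UTC: 07:30-14:40, 14:55-19:50 (add 7h to convert from UTC-7).
Sofia in UTC: 07:00-17:35 (add 4h to convert from UTC-4).
Mei in UTC: 08:10-09:50, 10:50-12:15, 13:10-14:30, 15:20-16:55 (add 4h to convert from UTC-4).
Kavya in UTC: 07:20-09:55, 12:20-19:15 (add 7h to convert from UTC-7).
Viktor in UTC: 08:25-19:40, 19:50-20:00 (subtract 4h to convert from UTC+4).
Ximena ∩ Ravi: 08:20-14:30, 15:00-16:45.
Ximena ∩ Ravi ∩ Idris: 08:20-14:30, 15:00-16:45.
Ximena ∩ Ravi ∩ Idris ∩ Sofia: 08:20-14:30, 15:00-16:45.
Ximena ∩ Ravi ∩ Idris ∩ Sofia ∩ Mei: 08:20-09:50, 10:50-12:15, 13:10-14:30, 15:20-16:45.
Ximena ∩ Ravi ∩ Idris ∩ Sofia ∩ Mei ∩ Kavya: 08:20-09:50, 13:10-14:30, 15:20-16:45.
Ximena ∩ Ravi ∩ Idris ∩ Sofia ∩ Mei ∩ Kavya ∩ Viktor: 08:25-09:50, 13:10-14:30, 15:20-16:45.
So the common availability across everyone is 08:25-09:50, 13:10-14:30, 15:20-16:45.

08:25-09:50, 13:10-14:30, 15:20-16:45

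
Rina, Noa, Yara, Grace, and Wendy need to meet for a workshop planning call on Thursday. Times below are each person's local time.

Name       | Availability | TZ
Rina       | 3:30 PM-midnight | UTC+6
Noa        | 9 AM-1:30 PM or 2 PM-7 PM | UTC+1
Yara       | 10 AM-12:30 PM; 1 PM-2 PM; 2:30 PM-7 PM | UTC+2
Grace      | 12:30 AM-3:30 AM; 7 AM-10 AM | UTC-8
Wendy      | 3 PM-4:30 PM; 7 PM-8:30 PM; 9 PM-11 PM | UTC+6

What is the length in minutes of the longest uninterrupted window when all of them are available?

Rina in UTC: 09:30-18:00 (subtract 6h to convert from UTC+6).
Noa in UTC: 08:00-12:30, 13:00-18:00 (subtract 1h to convert from UTC+1).
Yara in UTC: 08:00-10:30, 11:00-12:00, 12:30-17:00 (subtract 2h to convert from UTC+2).
Grace in UTC: 08:30-11:30, 15:00-18:00 (add 8h to convert from UTC-8).
Wendy in UTC: 09:00-10:30, 13:00-14:30, 15:00-17:00 (subtract 6h to convert from UTC+6).
Rina ∩ Noa: 09:30-12:30, 13:00-18:00.
Rina ∩ Noa ∩ Yara: 09:30-10:30, 11:00-12:00, 13:00-17:00.
Rina ∩ Noa ∩ Yara ∩ Grace: 09:30-10:30, 11:00-11:30, 15:00-17:00.
Rina ∩ Noa ∩ Yara ∩ Grace ∩ Wendy: 09:30-10:30, 15:00-17:00.
The longest is 15:00-17:00 at 120 minutes.

120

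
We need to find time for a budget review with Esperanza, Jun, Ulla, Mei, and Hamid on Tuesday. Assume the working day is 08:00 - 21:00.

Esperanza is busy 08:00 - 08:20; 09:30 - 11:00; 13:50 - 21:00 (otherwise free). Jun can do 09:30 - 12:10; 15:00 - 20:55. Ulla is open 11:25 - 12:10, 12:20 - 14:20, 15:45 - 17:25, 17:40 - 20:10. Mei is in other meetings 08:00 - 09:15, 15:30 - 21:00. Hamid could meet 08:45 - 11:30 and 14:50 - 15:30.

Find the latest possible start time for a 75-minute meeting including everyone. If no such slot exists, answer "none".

none

Esperanza free: 08:20-09:30, 11:00-13:50 (invert busy blocks within the working day).
Jun free: 09:30-12:10, 15:00-20:55.
Ulla free: 11:25-12:10, 12:20-14:20, 15:45-17:25, 17:40-20:10.
Mei free: 09:15-15:30 (invert busy blocks within the working day).
Hamid free: 08:45-11:30, 14:50-15:30.
Esperanza ∩ Jun: 11:00-12:10.
Esperanza ∩ Jun ∩ Ulla: 11:25-12:10.
Esperanza ∩ Jun ∩ Ulla ∩ Mei: 11:25-12:10.
Esperanza ∩ Jun ∩ Ulla ∩ Mei ∩ Hamid: 11:25-11:30.
No common window is at least 75 minutes long.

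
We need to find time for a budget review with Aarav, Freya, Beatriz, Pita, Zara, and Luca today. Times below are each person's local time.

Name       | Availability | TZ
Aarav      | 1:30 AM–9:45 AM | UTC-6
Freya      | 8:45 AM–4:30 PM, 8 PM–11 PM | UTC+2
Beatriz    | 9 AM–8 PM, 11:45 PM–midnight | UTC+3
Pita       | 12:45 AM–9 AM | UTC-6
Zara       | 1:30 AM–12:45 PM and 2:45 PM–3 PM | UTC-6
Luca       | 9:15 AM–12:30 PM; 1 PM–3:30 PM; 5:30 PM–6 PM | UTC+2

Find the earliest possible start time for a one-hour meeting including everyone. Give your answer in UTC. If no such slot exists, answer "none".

Aarav in UTC: 07:30-15:45 (add 6h to convert from UTC-6).
Freya in UTC: 06:45-14:30, 18:00-21:00 (subtract 2h to convert from UTC+2).
Beatriz in UTC: 06:00-17:00, 20:45-21:00 (subtract 3h to convert from UTC+3).
Pita in UTC: 06:45-15:00 (add 6h to convert from UTC-6).
Zara in UTC: 07:30-18:45, 20:45-21:00 (add 6h to convert from UTC-6).
Luca in UTC: 07:15-10:30, 11:00-13:30, 15:30-16:00 (subtract 2h to convert from UTC+2).
Aarav ∩ Freya: 07:30-14:30.
Aarav ∩ Freya ∩ Beatriz: 07:30-14:30.
Aarav ∩ Freya ∩ Beatriz ∩ Pita: 07:30-14:30.
Aarav ∩ Freya ∩ Beatriz ∩ Pita ∩ Zara: 07:30-14:30.
Aarav ∩ Freya ∩ Beatriz ∩ Pita ∩ Zara ∩ Luca: 07:30-10:30, 11:00-13:30.
The first common window of at least 60 minutes is 07:30-10:30, so the earliest start is 07:30.

07:30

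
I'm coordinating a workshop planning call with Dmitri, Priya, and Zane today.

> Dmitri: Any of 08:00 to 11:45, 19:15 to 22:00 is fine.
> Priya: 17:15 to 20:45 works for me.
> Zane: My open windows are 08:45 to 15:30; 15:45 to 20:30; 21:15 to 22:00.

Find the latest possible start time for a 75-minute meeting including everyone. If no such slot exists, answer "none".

19:15

Dmitri ∩ Priya: 19:15-20:45.
Dmitri ∩ Priya ∩ Zane: 19:15-20:30.
The last common window of at least 75 minutes is 19:15-20:30; a 75-minute meeting can start as late as 19:15 and still end by 20:30.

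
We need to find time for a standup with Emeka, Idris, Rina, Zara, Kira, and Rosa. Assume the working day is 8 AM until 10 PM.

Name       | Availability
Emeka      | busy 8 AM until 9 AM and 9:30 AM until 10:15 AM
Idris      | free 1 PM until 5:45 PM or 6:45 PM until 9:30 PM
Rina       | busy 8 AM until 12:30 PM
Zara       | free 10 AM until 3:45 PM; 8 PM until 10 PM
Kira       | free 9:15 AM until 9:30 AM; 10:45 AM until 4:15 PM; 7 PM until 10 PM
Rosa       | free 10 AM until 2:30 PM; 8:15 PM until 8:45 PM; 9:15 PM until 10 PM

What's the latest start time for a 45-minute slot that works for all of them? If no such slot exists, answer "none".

Emeka free: 09:00-09:30, 10:15-22:00 (invert busy blocks within the working day).
Idris free: 13:00-17:45, 18:45-21:30.
Rina free: 12:30-22:00 (invert busy blocks within the working day).
Zara free: 10:00-15:45, 20:00-22:00.
Kira free: 09:15-09:30, 10:45-16:15, 19:00-22:00.
Rosa free: 10:00-14:30, 20:15-20:45, 21:15-22:00.
Emeka ∩ Idris: 13:00-17:45, 18:45-21:30.
Emeka ∩ Idris ∩ Rina: 13:00-17:45, 18:45-21:30.
Emeka ∩ Idris ∩ Rina ∩ Zara: 13:00-15:45, 20:00-21:30.
Emeka ∩ Idris ∩ Rina ∩ Zara ∩ Kira: 13:00-15:45, 20:00-21:30.
Emeka ∩ Idris ∩ Rina ∩ Zara ∩ Kira ∩ Rosa: 13:00-14:30, 20:15-20:45, 21:15-21:30.
The last common window of at least 45 minutes is 13:00-14:30; a 45-minute meeting can start as late as 13:45 and still end by 14:30.

13:45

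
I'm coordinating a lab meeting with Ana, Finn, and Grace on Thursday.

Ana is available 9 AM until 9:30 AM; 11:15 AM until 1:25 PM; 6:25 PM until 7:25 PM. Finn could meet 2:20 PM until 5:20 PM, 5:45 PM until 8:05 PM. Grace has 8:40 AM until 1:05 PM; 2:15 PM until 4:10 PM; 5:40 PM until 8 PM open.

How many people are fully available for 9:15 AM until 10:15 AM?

1

Grace can make the full 09:15-10:15 slot — that's 1.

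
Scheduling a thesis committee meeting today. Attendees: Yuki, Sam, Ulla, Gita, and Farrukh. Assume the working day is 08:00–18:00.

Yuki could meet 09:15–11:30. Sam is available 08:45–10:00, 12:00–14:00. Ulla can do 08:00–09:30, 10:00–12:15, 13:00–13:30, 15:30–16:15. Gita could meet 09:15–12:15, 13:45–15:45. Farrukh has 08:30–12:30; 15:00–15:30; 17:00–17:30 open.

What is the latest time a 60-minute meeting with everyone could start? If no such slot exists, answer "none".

none

Yuki ∩ Sam: 09:15-10:00.
Yuki ∩ Sam ∩ Ulla: 09:15-09:30.
Yuki ∩ Sam ∩ Ulla ∩ Gita: 09:15-09:30.
Yuki ∩ Sam ∩ Ulla ∩ Gita ∩ Farrukh: 09:15-09:30.
So the common availability across everyone is 09:15-09:30.
No common window is at least 60 minutes long.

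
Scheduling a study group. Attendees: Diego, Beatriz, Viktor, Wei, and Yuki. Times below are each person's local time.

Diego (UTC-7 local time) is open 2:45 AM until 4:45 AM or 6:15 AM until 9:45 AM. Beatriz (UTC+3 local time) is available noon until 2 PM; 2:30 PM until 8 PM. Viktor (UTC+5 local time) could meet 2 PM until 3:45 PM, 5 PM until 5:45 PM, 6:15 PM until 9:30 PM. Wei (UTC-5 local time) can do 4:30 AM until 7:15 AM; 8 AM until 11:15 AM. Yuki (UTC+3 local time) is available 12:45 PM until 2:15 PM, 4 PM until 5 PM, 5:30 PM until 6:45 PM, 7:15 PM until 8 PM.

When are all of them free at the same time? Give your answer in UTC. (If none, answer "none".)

Diego in UTC: 09:45-11:45, 13:15-16:45 (add 7h to convert from UTC-7).
Beatriz in UTC: 09:00-11:00, 11:30-17:00 (subtract 3h to convert from UTC+3).
Viktor in UTC: 09:00-10:45, 12:00-12:45, 13:15-16:30 (subtract 5h to convert from UTC+5).
Wei in UTC: 09:30-12:15, 13:00-16:15 (add 5h to convert from UTC-5).
Yuki in UTC: 09:45-11:15, 13:00-14:00, 14:30-15:45, 16:15-17:00 (subtract 3h to convert from UTC+3).
Diego ∩ Beatriz: 09:45-11:00, 11:30-11:45, 13:15-16:45.
Diego ∩ Beatriz ∩ Viktor: 09:45-10:45, 13:15-16:30.
Diego ∩ Beatriz ∩ Viktor ∩ Wei: 09:45-10:45, 13:15-16:15.
Diego ∩ Beatriz ∩ Viktor ∩ Wei ∩ Yuki: 09:45-10:45, 13:15-14:00, 14:30-15:45.

09:45-10:45, 13:15-14:00, 14:30-15:45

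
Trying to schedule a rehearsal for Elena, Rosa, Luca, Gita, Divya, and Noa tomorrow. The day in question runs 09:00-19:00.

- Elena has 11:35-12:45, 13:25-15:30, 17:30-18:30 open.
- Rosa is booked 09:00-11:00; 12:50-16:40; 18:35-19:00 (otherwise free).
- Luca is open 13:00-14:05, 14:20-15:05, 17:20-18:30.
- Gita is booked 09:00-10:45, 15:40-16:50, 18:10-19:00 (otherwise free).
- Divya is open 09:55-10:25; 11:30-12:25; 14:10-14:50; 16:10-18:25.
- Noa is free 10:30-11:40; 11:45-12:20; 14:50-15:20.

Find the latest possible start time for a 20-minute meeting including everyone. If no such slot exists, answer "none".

Elena free: 11:35-12:45, 13:25-15:30, 17:30-18:30.
Rosa free: 11:00-12:50, 16:40-18:35 (invert busy blocks within the working day).
Luca free: 13:00-14:05, 14:20-15:05, 17:20-18:30.
Gita free: 10:45-15:40, 16:50-18:10 (invert busy blocks within the working day).
Divya free: 09:55-10:25, 11:30-12:25, 14:10-14:50, 16:10-18:25.
Noa free: 10:30-11:40, 11:45-12:20, 14:50-15:20.
Elena ∩ Rosa: 11:35-12:45, 17:30-18:30.
Elena ∩ Rosa ∩ Luca: 17:30-18:30.
Elena ∩ Rosa ∩ Luca ∩ Gita: 17:30-18:10.
Elena ∩ Rosa ∩ Luca ∩ Gita ∩ Divya: 17:30-18:10.
Elena ∩ Rosa ∩ Luca ∩ Gita ∩ Divya ∩ Noa: ∅.
There is no time when everyone is free.
No common window is at least 20 minutes long.

none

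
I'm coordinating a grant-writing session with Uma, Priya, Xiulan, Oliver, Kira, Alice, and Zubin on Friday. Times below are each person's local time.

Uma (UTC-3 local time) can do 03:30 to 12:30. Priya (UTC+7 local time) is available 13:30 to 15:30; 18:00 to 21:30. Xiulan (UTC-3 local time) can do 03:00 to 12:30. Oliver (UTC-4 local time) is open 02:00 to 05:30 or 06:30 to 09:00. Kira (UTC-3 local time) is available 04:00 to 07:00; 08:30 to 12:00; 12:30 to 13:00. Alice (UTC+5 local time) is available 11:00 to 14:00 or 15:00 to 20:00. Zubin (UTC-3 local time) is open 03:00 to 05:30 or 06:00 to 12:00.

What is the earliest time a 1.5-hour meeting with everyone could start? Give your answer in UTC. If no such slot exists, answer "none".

Uma in UTC: 06:30-15:30 (add 3h to convert from UTC-3).
Priya in UTC: 06:30-08:30, 11:00-14:30 (subtract 7h to convert from UTC+7).
Xiulan in UTC: 06:00-15:30 (add 3h to convert from UTC-3).
Oliver in UTC: 06:00-09:30, 10:30-13:00 (add 4h to convert from UTC-4).
Kira in UTC: 07:00-10:00, 11:30-15:00, 15:30-16:00 (add 3h to convert from UTC-3).
Alice in UTC: 06:00-09:00, 10:00-15:00 (subtract 5h to convert from UTC+5).
Zubin in UTC: 06:00-08:30, 09:00-15:00 (add 3h to convert from UTC-3).
Uma ∩ Priya: 06:30-08:30, 11:00-14:30.
Uma ∩ Priya ∩ Xiulan: 06:30-08:30, 11:00-14:30.
Uma ∩ Priya ∩ Xiulan ∩ Oliver: 06:30-08:30, 11:00-13:00.
Uma ∩ Priya ∩ Xiulan ∩ Oliver ∩ Kira: 07:00-08:30, 11:30-13:00.
Uma ∩ Priya ∩ Xiulan ∩ Oliver ∩ Kira ∩ Alice: 07:00-08:30, 11:30-13:00.
Uma ∩ Priya ∩ Xiulan ∩ Oliver ∩ Kira ∩ Alice ∩ Zubin: 07:00-08:30, 11:30-13:00.
The first common window of at least 90 minutes is 07:00-08:30, so the earliest start is 07:00.

07:00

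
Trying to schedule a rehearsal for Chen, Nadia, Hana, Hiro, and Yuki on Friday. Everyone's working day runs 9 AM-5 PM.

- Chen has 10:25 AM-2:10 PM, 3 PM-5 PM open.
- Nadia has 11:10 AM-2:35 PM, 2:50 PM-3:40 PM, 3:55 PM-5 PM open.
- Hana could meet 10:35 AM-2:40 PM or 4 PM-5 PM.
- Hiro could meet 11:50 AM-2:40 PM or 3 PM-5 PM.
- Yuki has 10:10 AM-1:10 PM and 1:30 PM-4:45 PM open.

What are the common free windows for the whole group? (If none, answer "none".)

Chen ∩ Nadia: 11:10-14:10, 15:00-15:40, 15:55-17:00.
Chen ∩ Nadia ∩ Hana: 11:10-14:10, 16:00-17:00.
Chen ∩ Nadia ∩ Hana ∩ Hiro: 11:50-14:10, 16:00-17:00.
Chen ∩ Nadia ∩ Hana ∩ Hiro ∩ Yuki: 11:50-13:10, 13:30-14:10, 16:00-16:45.

11:50-13:10, 13:30-14:10, 16:00-16:45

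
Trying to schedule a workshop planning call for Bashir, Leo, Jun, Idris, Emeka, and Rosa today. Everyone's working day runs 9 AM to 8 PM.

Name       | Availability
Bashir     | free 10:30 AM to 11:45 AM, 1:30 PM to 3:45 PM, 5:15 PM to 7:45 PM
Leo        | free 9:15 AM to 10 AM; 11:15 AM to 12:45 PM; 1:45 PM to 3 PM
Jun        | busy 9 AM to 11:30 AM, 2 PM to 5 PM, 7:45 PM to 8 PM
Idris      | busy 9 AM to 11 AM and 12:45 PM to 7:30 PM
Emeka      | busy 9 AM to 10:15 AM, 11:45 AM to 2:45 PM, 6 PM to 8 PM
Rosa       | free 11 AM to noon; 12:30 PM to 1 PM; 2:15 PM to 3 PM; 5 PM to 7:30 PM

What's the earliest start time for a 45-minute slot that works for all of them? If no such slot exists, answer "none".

none

Bashir free: 10:30-11:45, 13:30-15:45, 17:15-19:45.
Leo free: 09:15-10:00, 11:15-12:45, 13:45-15:00.
Jun free: 11:30-14:00, 17:00-19:45 (invert busy blocks within the working day).
Idris free: 11:00-12:45, 19:30-20:00 (invert busy blocks within the working day).
Emeka free: 10:15-11:45, 14:45-18:00 (invert busy blocks within the working day).
Rosa free: 11:00-12:00, 12:30-13:00, 14:15-15:00, 17:00-19:30.
Bashir ∩ Leo: 11:15-11:45, 13:45-15:00.
Bashir ∩ Leo ∩ Jun: 11:30-11:45, 13:45-14:00.
Bashir ∩ Leo ∩ Jun ∩ Idris: 11:30-11:45.
Bashir ∩ Leo ∩ Jun ∩ Idris ∩ Emeka: 11:30-11:45.
Bashir ∩ Leo ∩ Jun ∩ Idris ∩ Emeka ∩ Rosa: 11:30-11:45.
No common window is at least 45 minutes long.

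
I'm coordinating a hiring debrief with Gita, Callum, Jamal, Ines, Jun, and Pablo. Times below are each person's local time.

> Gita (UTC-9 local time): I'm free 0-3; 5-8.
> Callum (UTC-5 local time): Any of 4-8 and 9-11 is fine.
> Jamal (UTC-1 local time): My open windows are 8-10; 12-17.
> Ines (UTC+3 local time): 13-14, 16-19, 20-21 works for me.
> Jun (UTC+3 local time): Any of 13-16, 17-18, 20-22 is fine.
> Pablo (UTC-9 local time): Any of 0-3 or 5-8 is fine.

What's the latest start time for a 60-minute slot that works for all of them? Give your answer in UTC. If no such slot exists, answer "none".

Gita in UTC: 09:00-12:00, 14:00-17:00 (add 9h to convert from UTC-9).
Callum in UTC: 09:00-13:00, 14:00-16:00 (add 5h to convert from UTC-5).
Jamal in UTC: 09:00-11:00, 13:00-18:00 (add 1h to convert from UTC-1).
Ines in UTC: 10:00-11:00, 13:00-16:00, 17:00-18:00 (subtract 3h to convert from UTC+3).
Jun in UTC: 10:00-13:00, 14:00-15:00, 17:00-19:00 (subtract 3h to convert from UTC+3).
Pablo in UTC: 09:00-12:00, 14:00-17:00 (add 9h to convert from UTC-9).
Gita ∩ Callum: 09:00-12:00, 14:00-16:00.
Gita ∩ Callum ∩ Jamal: 09:00-11:00, 14:00-16:00.
Gita ∩ Callum ∩ Jamal ∩ Ines: 10:00-11:00, 14:00-16:00.
Gita ∩ Callum ∩ Jamal ∩ Ines ∩ Jun: 10:00-11:00, 14:00-15:00.
Gita ∩ Callum ∩ Jamal ∩ Ines ∩ Jun ∩ Pablo: 10:00-11:00, 14:00-15:00.
The last common window of at least 60 minutes is 14:00-15:00; a 60-minute meeting can start as late as 14:00 and still end by 15:00.

14:00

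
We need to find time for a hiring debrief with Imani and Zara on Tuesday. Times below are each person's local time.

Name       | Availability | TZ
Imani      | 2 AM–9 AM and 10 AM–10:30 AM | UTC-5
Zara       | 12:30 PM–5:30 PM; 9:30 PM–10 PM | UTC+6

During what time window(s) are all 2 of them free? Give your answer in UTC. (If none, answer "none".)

07:00-11:30

Imani in UTC: 07:00-14:00, 15:00-15:30 (add 5h to convert from UTC-5).
Zara in UTC: 06:30-11:30, 15:30-16:00 (subtract 6h to convert from UTC+6).
Imani ∩ Zara: 07:00-11:30.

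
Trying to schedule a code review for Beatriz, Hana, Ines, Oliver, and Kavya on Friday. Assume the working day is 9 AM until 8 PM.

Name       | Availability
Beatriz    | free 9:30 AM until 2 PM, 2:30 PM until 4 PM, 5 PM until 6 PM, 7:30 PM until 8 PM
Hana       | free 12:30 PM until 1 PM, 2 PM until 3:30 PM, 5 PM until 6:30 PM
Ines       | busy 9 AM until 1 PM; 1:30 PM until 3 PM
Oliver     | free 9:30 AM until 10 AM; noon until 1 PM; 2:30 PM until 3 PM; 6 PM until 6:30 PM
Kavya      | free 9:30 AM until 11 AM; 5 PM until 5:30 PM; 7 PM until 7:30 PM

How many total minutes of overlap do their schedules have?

Beatriz free: 09:30-14:00, 14:30-16:00, 17:00-18:00, 19:30-20:00.
Hana free: 12:30-13:00, 14:00-15:30, 17:00-18:30.
Ines free: 13:00-13:30, 15:00-20:00 (invert busy blocks within the working day).
Oliver free: 09:30-10:00, 12:00-13:00, 14:30-15:00, 18:00-18:30.
Kavya free: 09:30-11:00, 17:00-17:30, 19:00-19:30.
Beatriz ∩ Hana: 12:30-13:00, 14:30-15:30, 17:00-18:00.
Beatriz ∩ Hana ∩ Ines: 15:00-15:30, 17:00-18:00.
Beatriz ∩ Hana ∩ Ines ∩ Oliver: ∅.
Beatriz ∩ Hana ∩ Ines ∩ Oliver ∩ Kavya: ∅.
There is no time when everyone is free.
There is no common window, so the total is 0 minutes.

0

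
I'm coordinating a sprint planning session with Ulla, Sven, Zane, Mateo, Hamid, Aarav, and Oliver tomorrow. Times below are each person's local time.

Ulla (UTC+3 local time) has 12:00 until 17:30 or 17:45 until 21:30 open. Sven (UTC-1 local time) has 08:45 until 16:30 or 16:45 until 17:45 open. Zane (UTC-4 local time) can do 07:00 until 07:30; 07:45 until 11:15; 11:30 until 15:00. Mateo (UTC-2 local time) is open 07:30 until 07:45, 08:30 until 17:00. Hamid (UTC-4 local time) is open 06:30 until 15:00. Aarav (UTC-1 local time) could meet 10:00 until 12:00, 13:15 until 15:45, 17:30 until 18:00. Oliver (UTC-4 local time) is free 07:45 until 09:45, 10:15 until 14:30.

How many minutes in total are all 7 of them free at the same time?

Ulla in UTC: 09:00-14:30, 14:45-18:30 (subtract 3h to convert from UTC+3).
Sven in UTC: 09:45-17:30, 17:45-18:45 (add 1h to convert from UTC-1).
Zane in UTC: 11:00-11:30, 11:45-15:15, 15:30-19:00 (add 4h to convert from UTC-4).
Mateo in UTC: 09:30-09:45, 10:30-19:00 (add 2h to convert from UTC-2).
Hamid in UTC: 10:30-19:00 (add 4h to convert from UTC-4).
Aarav in UTC: 11:00-13:00, 14:15-16:45, 18:30-19:00 (add 1h to convert from UTC-1).
Oliver in UTC: 11:45-13:45, 14:15-18:30 (add 4h to convert from UTC-4).
Ulla ∩ Sven: 09:45-14:30, 14:45-17:30, 17:45-18:30.
Ulla ∩ Sven ∩ Zane: 11:00-11:30, 11:45-14:30, 14:45-15:15, 15:30-17:30, 17:45-18:30.
Ulla ∩ Sven ∩ Zane ∩ Mateo: 11:00-11:30, 11:45-14:30, 14:45-15:15, 15:30-17:30, 17:45-18:30.
Ulla ∩ Sven ∩ Zane ∩ Mateo ∩ Hamid: 11:00-11:30, 11:45-14:30, 14:45-15:15, 15:30-17:30, 17:45-18:30.
Ulla ∩ Sven ∩ Zane ∩ Mateo ∩ Hamid ∩ Aarav: 11:00-11:30, 11:45-13:00, 14:15-14:30, 14:45-15:15, 15:30-16:45.
Ulla ∩ Sven ∩ Zane ∩ Mateo ∩ Hamid ∩ Aarav ∩ Oliver: 11:45-13:00, 14:15-14:30, 14:45-15:15, 15:30-16:45.
Those are the intersection windows.
Summing the common windows: 75 + 15 + 30 + 75 = 195 minutes.

195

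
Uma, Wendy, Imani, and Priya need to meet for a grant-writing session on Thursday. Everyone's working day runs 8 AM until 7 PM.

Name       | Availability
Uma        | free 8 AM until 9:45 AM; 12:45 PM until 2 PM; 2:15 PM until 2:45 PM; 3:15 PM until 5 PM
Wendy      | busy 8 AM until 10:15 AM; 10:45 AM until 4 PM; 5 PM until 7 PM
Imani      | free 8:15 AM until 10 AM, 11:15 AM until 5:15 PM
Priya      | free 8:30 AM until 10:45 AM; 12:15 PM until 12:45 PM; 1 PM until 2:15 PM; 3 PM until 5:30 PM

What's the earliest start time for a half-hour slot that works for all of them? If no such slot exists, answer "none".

Uma free: 08:00-09:45, 12:45-14:00, 14:15-14:45, 15:15-17:00.
Wendy free: 10:15-10:45, 16:00-17:00 (invert busy blocks within the working day).
Imani free: 08:15-10:00, 11:15-17:15.
Priya free: 08:30-10:45, 12:15-12:45, 13:00-14:15, 15:00-17:30.
Uma ∩ Wendy: 16:00-17:00.
Uma ∩ Wendy ∩ Imani: 16:00-17:00.
Uma ∩ Wendy ∩ Imani ∩ Priya: 16:00-17:00.
The first common window of at least 30 minutes is 16:00-17:00, so the earliest start is 16:00.

16:00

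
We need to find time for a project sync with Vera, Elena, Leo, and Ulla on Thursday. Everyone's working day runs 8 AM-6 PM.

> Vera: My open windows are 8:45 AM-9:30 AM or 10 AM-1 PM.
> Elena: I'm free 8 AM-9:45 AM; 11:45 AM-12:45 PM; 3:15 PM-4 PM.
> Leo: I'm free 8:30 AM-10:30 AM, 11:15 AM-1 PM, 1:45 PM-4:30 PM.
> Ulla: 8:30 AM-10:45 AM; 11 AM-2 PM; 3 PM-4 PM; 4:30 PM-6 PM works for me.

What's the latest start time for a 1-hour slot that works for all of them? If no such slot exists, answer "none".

Vera ∩ Elena: 08:45-09:30, 11:45-12:45.
Vera ∩ Elena ∩ Leo: 08:45-09:30, 11:45-12:45.
Vera ∩ Elena ∩ Leo ∩ Ulla: 08:45-09:30, 11:45-12:45.
So the common availability across everyone is 08:45-09:30, 11:45-12:45.
The last common window of at least 60 minutes is 11:45-12:45; a 60-minute meeting can start as late as 11:45 and still end by 12:45.

11:45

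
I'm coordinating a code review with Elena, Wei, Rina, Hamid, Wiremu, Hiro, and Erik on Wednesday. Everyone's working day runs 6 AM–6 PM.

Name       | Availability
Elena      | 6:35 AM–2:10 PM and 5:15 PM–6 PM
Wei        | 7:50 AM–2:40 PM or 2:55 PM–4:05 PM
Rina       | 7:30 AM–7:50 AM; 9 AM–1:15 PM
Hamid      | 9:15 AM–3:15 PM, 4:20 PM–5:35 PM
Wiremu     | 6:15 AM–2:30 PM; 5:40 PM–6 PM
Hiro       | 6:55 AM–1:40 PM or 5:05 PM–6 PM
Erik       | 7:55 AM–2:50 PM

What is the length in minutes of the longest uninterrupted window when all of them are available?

240

Elena ∩ Wei: 07:50-14:10.
Elena ∩ Wei ∩ Rina: 09:00-13:15.
Elena ∩ Wei ∩ Rina ∩ Hamid: 09:15-13:15.
Elena ∩ Wei ∩ Rina ∩ Hamid ∩ Wiremu: 09:15-13:15.
Elena ∩ Wei ∩ Rina ∩ Hamid ∩ Wiremu ∩ Hiro: 09:15-13:15.
Elena ∩ Wei ∩ Rina ∩ Hamid ∩ Wiremu ∩ Hiro ∩ Erik: 09:15-13:15.
The longest is 09:15-13:15 at 240 minutes.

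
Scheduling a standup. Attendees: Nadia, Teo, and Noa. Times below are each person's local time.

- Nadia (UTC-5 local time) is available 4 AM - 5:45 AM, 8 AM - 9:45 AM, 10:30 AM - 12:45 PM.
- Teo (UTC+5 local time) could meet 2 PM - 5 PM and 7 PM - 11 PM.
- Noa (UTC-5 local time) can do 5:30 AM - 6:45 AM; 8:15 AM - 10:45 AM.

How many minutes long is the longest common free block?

Nadia in UTC: 09:00-10:45, 13:00-14:45, 15:30-17:45 (add 5h to convert from UTC-5).
Teo in UTC: 09:00-12:00, 14:00-18:00 (subtract 5h to convert from UTC+5).
Noa in UTC: 10:30-11:45, 13:15-15:45 (add 5h to convert from UTC-5).
Nadia ∩ Teo: 09:00-10:45, 14:00-14:45, 15:30-17:45.
Nadia ∩ Teo ∩ Noa: 10:30-10:45, 14:00-14:45, 15:30-15:45.
The longest is 14:00-14:45 at 45 minutes.

45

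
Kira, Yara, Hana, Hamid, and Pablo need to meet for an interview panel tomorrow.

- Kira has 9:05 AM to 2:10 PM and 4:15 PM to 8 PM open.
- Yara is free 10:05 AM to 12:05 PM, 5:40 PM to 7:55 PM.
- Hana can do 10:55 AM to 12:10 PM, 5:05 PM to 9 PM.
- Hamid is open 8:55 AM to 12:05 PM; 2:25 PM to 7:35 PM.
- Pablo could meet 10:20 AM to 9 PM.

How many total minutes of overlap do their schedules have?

Kira ∩ Yara: 10:05-12:05, 17:40-19:55.
Kira ∩ Yara ∩ Hana: 10:55-12:05, 17:40-19:55.
Kira ∩ Yara ∩ Hana ∩ Hamid: 10:55-12:05, 17:40-19:35.
Kira ∩ Yara ∩ Hana ∩ Hamid ∩ Pablo: 10:55-12:05, 17:40-19:35.
Those are the intersection windows.
Summing the common windows: 70 + 115 = 185 minutes.

185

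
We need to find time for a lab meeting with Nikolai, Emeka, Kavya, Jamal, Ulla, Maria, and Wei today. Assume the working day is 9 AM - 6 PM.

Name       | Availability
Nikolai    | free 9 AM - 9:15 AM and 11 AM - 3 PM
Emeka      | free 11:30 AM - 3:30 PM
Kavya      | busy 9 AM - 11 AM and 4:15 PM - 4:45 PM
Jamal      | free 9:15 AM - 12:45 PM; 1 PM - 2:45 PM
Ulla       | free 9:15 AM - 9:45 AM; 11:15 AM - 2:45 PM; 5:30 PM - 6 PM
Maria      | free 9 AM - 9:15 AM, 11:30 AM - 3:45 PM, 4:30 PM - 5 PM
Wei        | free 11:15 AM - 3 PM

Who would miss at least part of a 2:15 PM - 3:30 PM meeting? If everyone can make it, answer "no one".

Nikolai free: 09:00-09:15, 11:00-15:00.
Emeka free: 11:30-15:30.
Kavya free: 11:00-16:15, 16:45-18:00 (invert busy blocks within the working day).
Jamal free: 09:15-12:45, 13:00-14:45.
Ulla free: 09:15-09:45, 11:15-14:45, 17:30-18:00.
Maria free: 09:00-09:15, 11:30-15:45, 16:30-17:00.
Wei free: 11:15-15:00.
Nikolai: not fully free for 14:15-15:30. Emeka: free for 14:15-15:30. Kavya: free for 14:15-15:30. Jamal: not fully free for 14:15-15:30. Ulla: not fully free for 14:15-15:30. Maria: free for 14:15-15:30. Wei: not fully free for 14:15-15:30.

Jamal, Nikolai, Ulla, Wei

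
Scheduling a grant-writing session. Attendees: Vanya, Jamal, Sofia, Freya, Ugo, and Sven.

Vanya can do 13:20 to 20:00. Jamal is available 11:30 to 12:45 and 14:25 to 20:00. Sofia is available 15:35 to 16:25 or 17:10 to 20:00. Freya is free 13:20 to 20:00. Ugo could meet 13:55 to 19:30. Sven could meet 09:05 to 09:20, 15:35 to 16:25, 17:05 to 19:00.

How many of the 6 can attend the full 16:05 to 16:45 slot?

4

Vanya, Jamal, Freya, and Ugo can make the full 16:05-16:45 slot — that's 4.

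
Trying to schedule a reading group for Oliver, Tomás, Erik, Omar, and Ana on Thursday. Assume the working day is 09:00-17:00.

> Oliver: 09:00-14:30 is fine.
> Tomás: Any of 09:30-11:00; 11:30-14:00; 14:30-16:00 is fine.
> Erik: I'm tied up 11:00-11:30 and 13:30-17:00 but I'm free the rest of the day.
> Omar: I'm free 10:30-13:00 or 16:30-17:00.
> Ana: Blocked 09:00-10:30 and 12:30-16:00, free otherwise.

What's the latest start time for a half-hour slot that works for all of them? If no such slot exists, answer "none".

Oliver free: 09:00-14:30.
Tomás free: 09:30-11:00, 11:30-14:00, 14:30-16:00.
Erik free: 09:00-11:00, 11:30-13:30 (invert busy blocks within the working day).
Omar free: 10:30-13:00, 16:30-17:00.
Ana free: 10:30-12:30, 16:00-17:00 (invert busy blocks within the working day).
Oliver ∩ Tomás: 09:30-11:00, 11:30-14:00.
Oliver ∩ Tomás ∩ Erik: 09:30-11:00, 11:30-13:30.
Oliver ∩ Tomás ∩ Erik ∩ Omar: 10:30-11:00, 11:30-13:00.
Oliver ∩ Tomás ∩ Erik ∩ Omar ∩ Ana: 10:30-11:00, 11:30-12:30.
So the common availability across everyone is 10:30-11:00, 11:30-12:30.
The last common window of at least 30 minutes is 11:30-12:30; a 30-minute meeting can start as late as 12:00 and still end by 12:30.

12:00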